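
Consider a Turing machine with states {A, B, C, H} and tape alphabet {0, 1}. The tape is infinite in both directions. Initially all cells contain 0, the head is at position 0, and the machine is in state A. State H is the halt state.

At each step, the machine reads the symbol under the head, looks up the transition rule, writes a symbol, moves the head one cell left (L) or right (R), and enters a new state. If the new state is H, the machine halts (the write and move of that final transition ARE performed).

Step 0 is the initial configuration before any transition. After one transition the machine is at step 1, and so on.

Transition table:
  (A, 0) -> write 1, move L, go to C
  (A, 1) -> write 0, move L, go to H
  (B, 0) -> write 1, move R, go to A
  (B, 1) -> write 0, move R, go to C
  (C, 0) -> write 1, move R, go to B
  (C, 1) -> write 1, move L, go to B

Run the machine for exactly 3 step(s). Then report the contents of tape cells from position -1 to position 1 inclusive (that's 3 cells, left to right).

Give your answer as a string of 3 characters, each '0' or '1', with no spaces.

Step 1: in state A at pos 0, read 0 -> (A,0)->write 1,move L,goto C. Now: state=C, head=-1, tape[-2..1]=0010 (head:  ^)
Step 2: in state C at pos -1, read 0 -> (C,0)->write 1,move R,goto B. Now: state=B, head=0, tape[-2..1]=0110 (head:   ^)
Step 3: in state B at pos 0, read 1 -> (B,1)->write 0,move R,goto C. Now: state=C, head=1, tape[-2..2]=01000 (head:    ^)

Answer: 100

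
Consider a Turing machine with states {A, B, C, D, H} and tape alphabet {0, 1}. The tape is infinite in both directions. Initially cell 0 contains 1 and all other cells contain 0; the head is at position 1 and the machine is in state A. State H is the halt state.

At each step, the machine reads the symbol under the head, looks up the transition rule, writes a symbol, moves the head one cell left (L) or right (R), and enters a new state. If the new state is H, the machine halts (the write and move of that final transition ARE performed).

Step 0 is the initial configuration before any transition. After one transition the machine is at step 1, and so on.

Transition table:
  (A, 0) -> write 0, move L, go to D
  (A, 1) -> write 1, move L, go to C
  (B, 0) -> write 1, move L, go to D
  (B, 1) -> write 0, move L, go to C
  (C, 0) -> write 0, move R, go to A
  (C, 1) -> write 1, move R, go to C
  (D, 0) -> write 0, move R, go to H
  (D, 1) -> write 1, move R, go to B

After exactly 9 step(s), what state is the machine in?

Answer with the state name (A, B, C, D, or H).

Step 1: in state A at pos 1, read 0 -> (A,0)->write 0,move L,goto D. Now: state=D, head=0, tape[-1..2]=0100 (head:  ^)
Step 2: in state D at pos 0, read 1 -> (D,1)->write 1,move R,goto B. Now: state=B, head=1, tape[-1..2]=0100 (head:   ^)
Step 3: in state B at pos 1, read 0 -> (B,0)->write 1,move L,goto D. Now: state=D, head=0, tape[-1..2]=0110 (head:  ^)
Step 4: in state D at pos 0, read 1 -> (D,1)->write 1,move R,goto B. Now: state=B, head=1, tape[-1..2]=0110 (head:   ^)
Step 5: in state B at pos 1, read 1 -> (B,1)->write 0,move L,goto C. Now: state=C, head=0, tape[-1..2]=0100 (head:  ^)
Step 6: in state C at pos 0, read 1 -> (C,1)->write 1,move R,goto C. Now: state=C, head=1, tape[-1..2]=0100 (head:   ^)
Step 7: in state C at pos 1, read 0 -> (C,0)->write 0,move R,goto A. Now: state=A, head=2, tape[-1..3]=01000 (head:    ^)
Step 8: in state A at pos 2, read 0 -> (A,0)->write 0,move L,goto D. Now: state=D, head=1, tape[-1..3]=01000 (head:   ^)
Step 9: in state D at pos 1, read 0 -> (D,0)->write 0,move R,goto H. Now: state=H, head=2, tape[-1..3]=01000 (head:    ^)

Answer: H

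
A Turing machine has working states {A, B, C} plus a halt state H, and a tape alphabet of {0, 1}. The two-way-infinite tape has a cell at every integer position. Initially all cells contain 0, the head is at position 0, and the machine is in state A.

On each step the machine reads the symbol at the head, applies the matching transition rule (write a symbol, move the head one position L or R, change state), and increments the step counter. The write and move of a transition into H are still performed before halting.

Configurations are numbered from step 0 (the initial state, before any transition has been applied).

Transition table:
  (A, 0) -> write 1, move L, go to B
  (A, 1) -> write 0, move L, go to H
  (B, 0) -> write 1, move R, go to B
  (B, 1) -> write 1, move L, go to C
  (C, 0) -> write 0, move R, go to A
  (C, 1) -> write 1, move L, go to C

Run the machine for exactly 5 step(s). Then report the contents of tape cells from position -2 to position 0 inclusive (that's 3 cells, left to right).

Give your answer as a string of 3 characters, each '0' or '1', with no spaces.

Step 1: in state A at pos 0, read 0 -> (A,0)->write 1,move L,goto B. Now: state=B, head=-1, tape[-2..1]=0010 (head:  ^)
Step 2: in state B at pos -1, read 0 -> (B,0)->write 1,move R,goto B. Now: state=B, head=0, tape[-2..1]=0110 (head:   ^)
Step 3: in state B at pos 0, read 1 -> (B,1)->write 1,move L,goto C. Now: state=C, head=-1, tape[-2..1]=0110 (head:  ^)
Step 4: in state C at pos -1, read 1 -> (C,1)->write 1,move L,goto C. Now: state=C, head=-2, tape[-3..1]=00110 (head:  ^)
Step 5: in state C at pos -2, read 0 -> (C,0)->write 0,move R,goto A. Now: state=A, head=-1, tape[-3..1]=00110 (head:   ^)

Answer: 011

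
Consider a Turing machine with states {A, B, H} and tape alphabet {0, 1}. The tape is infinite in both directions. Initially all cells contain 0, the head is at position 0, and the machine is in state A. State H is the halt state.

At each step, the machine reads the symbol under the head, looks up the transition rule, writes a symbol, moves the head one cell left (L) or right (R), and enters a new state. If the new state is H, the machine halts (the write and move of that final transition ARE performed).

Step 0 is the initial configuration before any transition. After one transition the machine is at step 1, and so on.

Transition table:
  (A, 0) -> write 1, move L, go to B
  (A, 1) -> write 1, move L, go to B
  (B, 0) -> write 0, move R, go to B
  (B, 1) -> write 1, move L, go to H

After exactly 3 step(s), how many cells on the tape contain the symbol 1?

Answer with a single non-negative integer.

Answer: 1

Derivation:
Step 1: in state A at pos 0, read 0 -> (A,0)->write 1,move L,goto B. Now: state=B, head=-1, tape[-2..1]=0010 (head:  ^)
Step 2: in state B at pos -1, read 0 -> (B,0)->write 0,move R,goto B. Now: state=B, head=0, tape[-2..1]=0010 (head:   ^)
Step 3: in state B at pos 0, read 1 -> (B,1)->write 1,move L,goto H. Now: state=H, head=-1, tape[-2..1]=0010 (head:  ^)
Cells containing 1 after step 3: {0} -> 1 cell(s)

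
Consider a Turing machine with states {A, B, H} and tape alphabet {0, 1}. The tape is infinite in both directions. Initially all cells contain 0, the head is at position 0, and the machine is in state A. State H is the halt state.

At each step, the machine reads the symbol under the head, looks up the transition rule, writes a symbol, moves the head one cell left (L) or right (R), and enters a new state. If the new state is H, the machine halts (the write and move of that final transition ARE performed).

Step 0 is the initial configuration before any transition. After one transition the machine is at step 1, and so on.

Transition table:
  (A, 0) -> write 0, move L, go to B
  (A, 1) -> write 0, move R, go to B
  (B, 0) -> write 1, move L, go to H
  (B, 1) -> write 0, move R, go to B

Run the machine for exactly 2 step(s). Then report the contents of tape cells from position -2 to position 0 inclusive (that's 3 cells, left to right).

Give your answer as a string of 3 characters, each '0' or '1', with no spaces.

Answer: 010

Derivation:
Step 1: in state A at pos 0, read 0 -> (A,0)->write 0,move L,goto B. Now: state=B, head=-1, tape[-2..1]=0000 (head:  ^)
Step 2: in state B at pos -1, read 0 -> (B,0)->write 1,move L,goto H. Now: state=H, head=-2, tape[-3..1]=00100 (head:  ^)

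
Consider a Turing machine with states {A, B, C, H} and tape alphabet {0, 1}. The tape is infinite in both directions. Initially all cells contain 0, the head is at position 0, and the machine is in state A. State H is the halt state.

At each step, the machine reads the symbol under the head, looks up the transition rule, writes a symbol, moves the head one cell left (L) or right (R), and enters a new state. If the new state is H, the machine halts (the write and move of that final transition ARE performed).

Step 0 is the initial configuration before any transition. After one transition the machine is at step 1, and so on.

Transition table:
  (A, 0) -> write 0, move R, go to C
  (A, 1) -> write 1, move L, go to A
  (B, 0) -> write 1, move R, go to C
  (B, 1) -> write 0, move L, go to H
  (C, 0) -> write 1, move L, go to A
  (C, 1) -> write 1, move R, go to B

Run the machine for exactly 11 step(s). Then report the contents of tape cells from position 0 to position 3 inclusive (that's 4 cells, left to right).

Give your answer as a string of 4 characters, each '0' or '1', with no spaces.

Answer: 0101

Derivation:
Step 1: in state A at pos 0, read 0 -> (A,0)->write 0,move R,goto C. Now: state=C, head=1, tape[-1..2]=0000 (head:   ^)
Step 2: in state C at pos 1, read 0 -> (C,0)->write 1,move L,goto A. Now: state=A, head=0, tape[-1..2]=0010 (head:  ^)
Step 3: in state A at pos 0, read 0 -> (A,0)->write 0,move R,goto C. Now: state=C, head=1, tape[-1..2]=0010 (head:   ^)
Step 4: in state C at pos 1, read 1 -> (C,1)->write 1,move R,goto B. Now: state=B, head=2, tape[-1..3]=00100 (head:    ^)
Step 5: in state B at pos 2, read 0 -> (B,0)->write 1,move R,goto C. Now: state=C, head=3, tape[-1..4]=001100 (head:     ^)
Step 6: in state C at pos 3, read 0 -> (C,0)->write 1,move L,goto A. Now: state=A, head=2, tape[-1..4]=001110 (head:    ^)
Step 7: in state A at pos 2, read 1 -> (A,1)->write 1,move L,goto A. Now: state=A, head=1, tape[-1..4]=001110 (head:   ^)
Step 8: in state A at pos 1, read 1 -> (A,1)->write 1,move L,goto A. Now: state=A, head=0, tape[-1..4]=001110 (head:  ^)
Step 9: in state A at pos 0, read 0 -> (A,0)->write 0,move R,goto C. Now: state=C, head=1, tape[-1..4]=001110 (head:   ^)
Step 10: in state C at pos 1, read 1 -> (C,1)->write 1,move R,goto B. Now: state=B, head=2, tape[-1..4]=001110 (head:    ^)
Step 11: in state B at pos 2, read 1 -> (B,1)->write 0,move L,goto H. Now: state=H, head=1, tape[-1..4]=001010 (head:   ^)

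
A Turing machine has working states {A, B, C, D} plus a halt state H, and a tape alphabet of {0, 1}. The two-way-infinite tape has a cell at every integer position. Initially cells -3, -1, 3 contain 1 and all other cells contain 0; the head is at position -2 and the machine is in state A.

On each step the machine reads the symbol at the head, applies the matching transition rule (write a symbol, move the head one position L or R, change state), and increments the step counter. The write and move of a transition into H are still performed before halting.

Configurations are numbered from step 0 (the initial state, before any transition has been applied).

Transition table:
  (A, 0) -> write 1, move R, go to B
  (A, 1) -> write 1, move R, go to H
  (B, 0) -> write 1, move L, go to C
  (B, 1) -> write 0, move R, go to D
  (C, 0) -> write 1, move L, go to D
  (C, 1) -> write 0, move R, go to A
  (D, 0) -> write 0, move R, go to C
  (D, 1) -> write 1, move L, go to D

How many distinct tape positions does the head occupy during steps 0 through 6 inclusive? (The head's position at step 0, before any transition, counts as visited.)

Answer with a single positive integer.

Answer: 5

Derivation:
Step 1: in state A at pos -2, read 0 -> (A,0)->write 1,move R,goto B. Now: state=B, head=-1, tape[-4..4]=011100010 (head:    ^)
Step 2: in state B at pos -1, read 1 -> (B,1)->write 0,move R,goto D. Now: state=D, head=0, tape[-4..4]=011000010 (head:     ^)
Step 3: in state D at pos 0, read 0 -> (D,0)->write 0,move R,goto C. Now: state=C, head=1, tape[-4..4]=011000010 (head:      ^)
Step 4: in state C at pos 1, read 0 -> (C,0)->write 1,move L,goto D. Now: state=D, head=0, tape[-4..4]=011001010 (head:     ^)
Step 5: in state D at pos 0, read 0 -> (D,0)->write 0,move R,goto C. Now: state=C, head=1, tape[-4..4]=011001010 (head:      ^)
Step 6: in state C at pos 1, read 1 -> (C,1)->write 0,move R,goto A. Now: state=A, head=2, tape[-4..4]=011000010 (head:       ^)
Head positions at steps 0..6: starting at -2, distinct positions visited = {-2, -1, 0, 1, 2} -> 5 position(s)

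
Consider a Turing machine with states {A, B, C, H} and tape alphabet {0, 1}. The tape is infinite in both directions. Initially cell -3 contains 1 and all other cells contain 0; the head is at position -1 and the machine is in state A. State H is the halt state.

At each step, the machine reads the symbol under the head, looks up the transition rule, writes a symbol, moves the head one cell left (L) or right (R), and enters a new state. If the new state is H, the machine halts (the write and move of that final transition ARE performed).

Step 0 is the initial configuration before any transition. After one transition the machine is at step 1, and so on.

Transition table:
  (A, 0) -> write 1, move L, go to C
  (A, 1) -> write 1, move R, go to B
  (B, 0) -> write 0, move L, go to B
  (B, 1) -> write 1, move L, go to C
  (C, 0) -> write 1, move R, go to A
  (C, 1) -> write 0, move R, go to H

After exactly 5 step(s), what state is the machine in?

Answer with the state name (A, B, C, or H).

Step 1: in state A at pos -1, read 0 -> (A,0)->write 1,move L,goto C. Now: state=C, head=-2, tape[-4..0]=01010 (head:   ^)
Step 2: in state C at pos -2, read 0 -> (C,0)->write 1,move R,goto A. Now: state=A, head=-1, tape[-4..0]=01110 (head:    ^)
Step 3: in state A at pos -1, read 1 -> (A,1)->write 1,move R,goto B. Now: state=B, head=0, tape[-4..1]=011100 (head:     ^)
Step 4: in state B at pos 0, read 0 -> (B,0)->write 0,move L,goto B. Now: state=B, head=-1, tape[-4..1]=011100 (head:    ^)
Step 5: in state B at pos -1, read 1 -> (B,1)->write 1,move L,goto C. Now: state=C, head=-2, tape[-4..1]=011100 (head:   ^)

Answer: C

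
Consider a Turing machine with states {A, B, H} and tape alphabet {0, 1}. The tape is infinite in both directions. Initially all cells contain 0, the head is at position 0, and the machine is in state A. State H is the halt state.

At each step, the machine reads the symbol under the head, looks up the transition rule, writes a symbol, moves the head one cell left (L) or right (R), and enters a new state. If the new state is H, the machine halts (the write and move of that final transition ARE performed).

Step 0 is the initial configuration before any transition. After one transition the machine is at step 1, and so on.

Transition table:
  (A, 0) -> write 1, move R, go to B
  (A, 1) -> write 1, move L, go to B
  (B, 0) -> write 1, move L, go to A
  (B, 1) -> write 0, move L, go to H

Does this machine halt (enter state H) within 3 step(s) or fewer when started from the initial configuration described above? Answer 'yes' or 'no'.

Answer: no

Derivation:
Step 1: in state A at pos 0, read 0 -> (A,0)->write 1,move R,goto B. Now: state=B, head=1, tape[-1..2]=0100 (head:   ^)
Step 2: in state B at pos 1, read 0 -> (B,0)->write 1,move L,goto A. Now: state=A, head=0, tape[-1..2]=0110 (head:  ^)
Step 3: in state A at pos 0, read 1 -> (A,1)->write 1,move L,goto B. Now: state=B, head=-1, tape[-2..2]=00110 (head:  ^)
After 3 step(s): state = B (not H) -> not halted within 3 -> no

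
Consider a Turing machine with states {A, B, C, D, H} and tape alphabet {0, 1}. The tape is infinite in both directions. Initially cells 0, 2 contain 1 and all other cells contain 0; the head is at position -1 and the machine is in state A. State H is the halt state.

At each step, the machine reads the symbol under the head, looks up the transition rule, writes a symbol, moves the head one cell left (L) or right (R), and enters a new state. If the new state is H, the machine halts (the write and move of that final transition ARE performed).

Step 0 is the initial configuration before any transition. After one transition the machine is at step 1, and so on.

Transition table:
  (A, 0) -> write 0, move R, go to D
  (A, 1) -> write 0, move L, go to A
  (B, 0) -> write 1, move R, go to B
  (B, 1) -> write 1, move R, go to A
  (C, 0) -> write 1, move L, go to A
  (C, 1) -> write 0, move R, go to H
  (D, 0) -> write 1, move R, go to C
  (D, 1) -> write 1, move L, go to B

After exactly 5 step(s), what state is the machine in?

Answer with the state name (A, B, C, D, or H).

Step 1: in state A at pos -1, read 0 -> (A,0)->write 0,move R,goto D. Now: state=D, head=0, tape[-2..3]=001010 (head:   ^)
Step 2: in state D at pos 0, read 1 -> (D,1)->write 1,move L,goto B. Now: state=B, head=-1, tape[-2..3]=001010 (head:  ^)
Step 3: in state B at pos -1, read 0 -> (B,0)->write 1,move R,goto B. Now: state=B, head=0, tape[-2..3]=011010 (head:   ^)
Step 4: in state B at pos 0, read 1 -> (B,1)->write 1,move R,goto A. Now: state=A, head=1, tape[-2..3]=011010 (head:    ^)
Step 5: in state A at pos 1, read 0 -> (A,0)->write 0,move R,goto D. Now: state=D, head=2, tape[-2..3]=011010 (head:     ^)

Answer: D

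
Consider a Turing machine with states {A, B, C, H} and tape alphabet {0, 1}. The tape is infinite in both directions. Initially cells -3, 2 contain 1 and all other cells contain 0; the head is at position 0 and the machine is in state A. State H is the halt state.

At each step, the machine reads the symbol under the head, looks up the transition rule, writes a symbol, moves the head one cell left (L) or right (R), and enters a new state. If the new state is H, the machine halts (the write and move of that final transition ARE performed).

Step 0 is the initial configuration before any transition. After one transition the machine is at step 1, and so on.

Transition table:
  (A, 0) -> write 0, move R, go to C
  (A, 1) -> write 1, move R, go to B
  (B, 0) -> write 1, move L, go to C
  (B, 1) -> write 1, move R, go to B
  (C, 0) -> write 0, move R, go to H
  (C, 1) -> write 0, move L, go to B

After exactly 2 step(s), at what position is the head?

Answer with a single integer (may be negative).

Step 1: in state A at pos 0, read 0 -> (A,0)->write 0,move R,goto C. Now: state=C, head=1, tape[-4..3]=01000010 (head:      ^)
Step 2: in state C at pos 1, read 0 -> (C,0)->write 0,move R,goto H. Now: state=H, head=2, tape[-4..3]=01000010 (head:       ^)

Answer: 2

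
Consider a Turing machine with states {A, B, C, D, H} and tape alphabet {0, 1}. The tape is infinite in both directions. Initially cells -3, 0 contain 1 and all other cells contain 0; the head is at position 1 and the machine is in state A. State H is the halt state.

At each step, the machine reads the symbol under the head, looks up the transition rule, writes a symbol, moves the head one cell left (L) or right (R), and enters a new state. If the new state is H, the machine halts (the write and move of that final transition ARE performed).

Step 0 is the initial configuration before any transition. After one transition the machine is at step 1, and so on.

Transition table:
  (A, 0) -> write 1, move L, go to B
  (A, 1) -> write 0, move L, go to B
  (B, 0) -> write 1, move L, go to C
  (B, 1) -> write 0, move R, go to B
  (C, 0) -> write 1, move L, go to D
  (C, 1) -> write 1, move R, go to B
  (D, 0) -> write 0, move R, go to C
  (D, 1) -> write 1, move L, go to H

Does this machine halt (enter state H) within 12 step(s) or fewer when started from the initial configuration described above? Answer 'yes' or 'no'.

Answer: yes

Derivation:
Step 1: in state A at pos 1, read 0 -> (A,0)->write 1,move L,goto B. Now: state=B, head=0, tape[-4..2]=0100110 (head:     ^)
Step 2: in state B at pos 0, read 1 -> (B,1)->write 0,move R,goto B. Now: state=B, head=1, tape[-4..2]=0100010 (head:      ^)
Step 3: in state B at pos 1, read 1 -> (B,1)->write 0,move R,goto B. Now: state=B, head=2, tape[-4..3]=01000000 (head:       ^)
Step 4: in state B at pos 2, read 0 -> (B,0)->write 1,move L,goto C. Now: state=C, head=1, tape[-4..3]=01000010 (head:      ^)
Step 5: in state C at pos 1, read 0 -> (C,0)->write 1,move L,goto D. Now: state=D, head=0, tape[-4..3]=01000110 (head:     ^)
Step 6: in state D at pos 0, read 0 -> (D,0)->write 0,move R,goto C. Now: state=C, head=1, tape[-4..3]=01000110 (head:      ^)
Step 7: in state C at pos 1, read 1 -> (C,1)->write 1,move R,goto B. Now: state=B, head=2, tape[-4..3]=01000110 (head:       ^)
Step 8: in state B at pos 2, read 1 -> (B,1)->write 0,move R,goto B. Now: state=B, head=3, tape[-4..4]=010001000 (head:        ^)
Step 9: in state B at pos 3, read 0 -> (B,0)->write 1,move L,goto C. Now: state=C, head=2, tape[-4..4]=010001010 (head:       ^)
Step 10: in state C at pos 2, read 0 -> (C,0)->write 1,move L,goto D. Now: state=D, head=1, tape[-4..4]=010001110 (head:      ^)
Step 11: in state D at pos 1, read 1 -> (D,1)->write 1,move L,goto H. Now: state=H, head=0, tape[-4..4]=010001110 (head:     ^)
State H reached at step 11; 11 <= 12 -> yes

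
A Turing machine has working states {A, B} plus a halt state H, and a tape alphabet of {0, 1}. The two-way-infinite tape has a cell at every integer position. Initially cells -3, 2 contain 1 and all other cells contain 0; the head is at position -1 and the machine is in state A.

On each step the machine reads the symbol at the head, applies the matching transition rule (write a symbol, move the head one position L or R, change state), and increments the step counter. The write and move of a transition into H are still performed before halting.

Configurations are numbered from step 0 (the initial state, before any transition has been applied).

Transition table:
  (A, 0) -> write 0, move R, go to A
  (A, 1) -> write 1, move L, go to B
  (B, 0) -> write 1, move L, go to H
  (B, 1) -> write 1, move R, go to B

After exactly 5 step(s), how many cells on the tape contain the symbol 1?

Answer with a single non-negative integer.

Answer: 3

Derivation:
Step 1: in state A at pos -1, read 0 -> (A,0)->write 0,move R,goto A. Now: state=A, head=0, tape[-4..3]=01000010 (head:     ^)
Step 2: in state A at pos 0, read 0 -> (A,0)->write 0,move R,goto A. Now: state=A, head=1, tape[-4..3]=01000010 (head:      ^)
Step 3: in state A at pos 1, read 0 -> (A,0)->write 0,move R,goto A. Now: state=A, head=2, tape[-4..3]=01000010 (head:       ^)
Step 4: in state A at pos 2, read 1 -> (A,1)->write 1,move L,goto B. Now: state=B, head=1, tape[-4..3]=01000010 (head:      ^)
Step 5: in state B at pos 1, read 0 -> (B,0)->write 1,move L,goto H. Now: state=H, head=0, tape[-4..3]=01000110 (head:     ^)
Cells containing 1 after step 5: {-3, 1, 2} -> 3 cell(s)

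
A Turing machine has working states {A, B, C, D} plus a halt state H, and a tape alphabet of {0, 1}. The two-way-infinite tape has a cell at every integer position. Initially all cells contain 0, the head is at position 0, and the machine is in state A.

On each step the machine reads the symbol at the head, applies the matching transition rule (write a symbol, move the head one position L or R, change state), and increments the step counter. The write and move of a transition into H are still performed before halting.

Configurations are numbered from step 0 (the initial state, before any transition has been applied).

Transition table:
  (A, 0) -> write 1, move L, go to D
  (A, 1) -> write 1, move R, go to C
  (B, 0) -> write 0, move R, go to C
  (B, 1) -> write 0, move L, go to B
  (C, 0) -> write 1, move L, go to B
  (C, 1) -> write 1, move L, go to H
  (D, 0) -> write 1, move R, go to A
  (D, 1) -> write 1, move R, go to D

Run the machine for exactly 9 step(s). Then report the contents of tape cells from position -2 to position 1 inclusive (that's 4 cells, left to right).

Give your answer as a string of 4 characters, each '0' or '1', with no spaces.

Answer: 0101

Derivation:
Step 1: in state A at pos 0, read 0 -> (A,0)->write 1,move L,goto D. Now: state=D, head=-1, tape[-2..1]=0010 (head:  ^)
Step 2: in state D at pos -1, read 0 -> (D,0)->write 1,move R,goto A. Now: state=A, head=0, tape[-2..1]=0110 (head:   ^)
Step 3: in state A at pos 0, read 1 -> (A,1)->write 1,move R,goto C. Now: state=C, head=1, tape[-2..2]=01100 (head:    ^)
Step 4: in state C at pos 1, read 0 -> (C,0)->write 1,move L,goto B. Now: state=B, head=0, tape[-2..2]=01110 (head:   ^)
Step 5: in state B at pos 0, read 1 -> (B,1)->write 0,move L,goto B. Now: state=B, head=-1, tape[-2..2]=01010 (head:  ^)
Step 6: in state B at pos -1, read 1 -> (B,1)->write 0,move L,goto B. Now: state=B, head=-2, tape[-3..2]=000010 (head:  ^)
Step 7: in state B at pos -2, read 0 -> (B,0)->write 0,move R,goto C. Now: state=C, head=-1, tape[-3..2]=000010 (head:   ^)
Step 8: in state C at pos -1, read 0 -> (C,0)->write 1,move L,goto B. Now: state=B, head=-2, tape[-3..2]=001010 (head:  ^)
Step 9: in state B at pos -2, read 0 -> (B,0)->write 0,move R,goto C. Now: state=C, head=-1, tape[-3..2]=001010 (head:   ^)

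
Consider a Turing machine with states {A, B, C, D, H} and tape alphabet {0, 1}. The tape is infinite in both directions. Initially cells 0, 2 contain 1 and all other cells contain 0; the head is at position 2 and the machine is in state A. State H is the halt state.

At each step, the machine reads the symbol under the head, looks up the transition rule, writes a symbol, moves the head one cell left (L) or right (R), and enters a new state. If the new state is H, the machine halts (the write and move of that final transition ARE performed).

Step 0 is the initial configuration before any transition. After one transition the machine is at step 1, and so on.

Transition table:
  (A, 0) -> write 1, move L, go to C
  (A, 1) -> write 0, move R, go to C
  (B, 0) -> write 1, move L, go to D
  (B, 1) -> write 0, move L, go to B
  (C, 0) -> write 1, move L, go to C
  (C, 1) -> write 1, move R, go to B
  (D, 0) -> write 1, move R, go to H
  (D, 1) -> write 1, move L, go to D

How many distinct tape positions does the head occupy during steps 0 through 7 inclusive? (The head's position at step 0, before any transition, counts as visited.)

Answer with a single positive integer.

Answer: 5

Derivation:
Step 1: in state A at pos 2, read 1 -> (A,1)->write 0,move R,goto C. Now: state=C, head=3, tape[-1..4]=010000 (head:     ^)
Step 2: in state C at pos 3, read 0 -> (C,0)->write 1,move L,goto C. Now: state=C, head=2, tape[-1..4]=010010 (head:    ^)
Step 3: in state C at pos 2, read 0 -> (C,0)->write 1,move L,goto C. Now: state=C, head=1, tape[-1..4]=010110 (head:   ^)
Step 4: in state C at pos 1, read 0 -> (C,0)->write 1,move L,goto C. Now: state=C, head=0, tape[-1..4]=011110 (head:  ^)
Step 5: in state C at pos 0, read 1 -> (C,1)->write 1,move R,goto B. Now: state=B, head=1, tape[-1..4]=011110 (head:   ^)
Step 6: in state B at pos 1, read 1 -> (B,1)->write 0,move L,goto B. Now: state=B, head=0, tape[-1..4]=010110 (head:  ^)
Step 7: in state B at pos 0, read 1 -> (B,1)->write 0,move L,goto B. Now: state=B, head=-1, tape[-2..4]=0000110 (head:  ^)
Head positions at steps 0..7: starting at 2, distinct positions visited = {-1, 0, 1, 2, 3} -> 5 position(s)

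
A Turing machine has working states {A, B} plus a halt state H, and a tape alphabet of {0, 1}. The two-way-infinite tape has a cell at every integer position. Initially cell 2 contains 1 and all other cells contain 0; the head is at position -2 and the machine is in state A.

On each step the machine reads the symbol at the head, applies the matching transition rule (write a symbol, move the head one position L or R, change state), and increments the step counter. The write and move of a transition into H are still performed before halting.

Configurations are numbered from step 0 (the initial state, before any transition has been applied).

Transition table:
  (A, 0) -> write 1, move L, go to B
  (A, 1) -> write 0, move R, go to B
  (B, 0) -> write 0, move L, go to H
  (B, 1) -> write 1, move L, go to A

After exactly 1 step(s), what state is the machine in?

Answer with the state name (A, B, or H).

Step 1: in state A at pos -2, read 0 -> (A,0)->write 1,move L,goto B. Now: state=B, head=-3, tape[-4..3]=00100010 (head:  ^)

Answer: B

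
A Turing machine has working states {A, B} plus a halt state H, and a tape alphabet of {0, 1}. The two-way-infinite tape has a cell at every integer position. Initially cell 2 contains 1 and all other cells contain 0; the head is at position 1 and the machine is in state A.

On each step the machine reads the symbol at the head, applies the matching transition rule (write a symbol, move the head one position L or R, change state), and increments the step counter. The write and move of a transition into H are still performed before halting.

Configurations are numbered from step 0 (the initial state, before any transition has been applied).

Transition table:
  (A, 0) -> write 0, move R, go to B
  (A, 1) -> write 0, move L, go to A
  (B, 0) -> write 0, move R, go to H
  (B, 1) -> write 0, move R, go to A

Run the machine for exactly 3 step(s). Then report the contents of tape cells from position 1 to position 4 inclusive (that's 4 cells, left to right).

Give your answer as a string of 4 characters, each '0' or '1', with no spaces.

Step 1: in state A at pos 1, read 0 -> (A,0)->write 0,move R,goto B. Now: state=B, head=2, tape[0..3]=0010 (head:   ^)
Step 2: in state B at pos 2, read 1 -> (B,1)->write 0,move R,goto A. Now: state=A, head=3, tape[0..4]=00000 (head:    ^)
Step 3: in state A at pos 3, read 0 -> (A,0)->write 0,move R,goto B. Now: state=B, head=4, tape[0..5]=000000 (head:     ^)

Answer: 0000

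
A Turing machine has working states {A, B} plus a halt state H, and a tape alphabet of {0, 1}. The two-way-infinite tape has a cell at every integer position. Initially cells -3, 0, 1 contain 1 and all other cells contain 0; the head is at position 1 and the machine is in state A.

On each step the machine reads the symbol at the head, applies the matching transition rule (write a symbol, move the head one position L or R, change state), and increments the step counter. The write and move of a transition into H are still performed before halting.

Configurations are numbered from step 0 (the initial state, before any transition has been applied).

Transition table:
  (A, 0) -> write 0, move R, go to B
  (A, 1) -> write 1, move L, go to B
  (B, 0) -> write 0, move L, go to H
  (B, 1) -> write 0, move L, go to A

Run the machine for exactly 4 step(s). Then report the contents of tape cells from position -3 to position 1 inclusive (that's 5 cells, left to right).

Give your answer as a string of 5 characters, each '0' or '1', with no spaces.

Answer: 10001

Derivation:
Step 1: in state A at pos 1, read 1 -> (A,1)->write 1,move L,goto B. Now: state=B, head=0, tape[-4..2]=0100110 (head:     ^)
Step 2: in state B at pos 0, read 1 -> (B,1)->write 0,move L,goto A. Now: state=A, head=-1, tape[-4..2]=0100010 (head:    ^)
Step 3: in state A at pos -1, read 0 -> (A,0)->write 0,move R,goto B. Now: state=B, head=0, tape[-4..2]=0100010 (head:     ^)
Step 4: in state B at pos 0, read 0 -> (B,0)->write 0,move L,goto H. Now: state=H, head=-1, tape[-4..2]=0100010 (head:    ^)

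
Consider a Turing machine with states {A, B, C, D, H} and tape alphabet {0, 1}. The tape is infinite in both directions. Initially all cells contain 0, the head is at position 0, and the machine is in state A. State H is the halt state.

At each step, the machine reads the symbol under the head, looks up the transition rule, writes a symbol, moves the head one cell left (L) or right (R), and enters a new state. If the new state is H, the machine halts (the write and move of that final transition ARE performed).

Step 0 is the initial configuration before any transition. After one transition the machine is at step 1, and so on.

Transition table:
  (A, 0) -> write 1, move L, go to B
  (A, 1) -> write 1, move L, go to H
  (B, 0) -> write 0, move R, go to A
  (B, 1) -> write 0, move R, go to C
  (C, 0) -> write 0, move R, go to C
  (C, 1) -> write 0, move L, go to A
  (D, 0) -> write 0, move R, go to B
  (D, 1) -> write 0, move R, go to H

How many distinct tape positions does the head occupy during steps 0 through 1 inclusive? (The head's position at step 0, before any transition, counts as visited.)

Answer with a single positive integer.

Answer: 2

Derivation:
Step 1: in state A at pos 0, read 0 -> (A,0)->write 1,move L,goto B. Now: state=B, head=-1, tape[-2..1]=0010 (head:  ^)
Head positions at steps 0..1: starting at 0, distinct positions visited = {-1, 0} -> 2 position(s)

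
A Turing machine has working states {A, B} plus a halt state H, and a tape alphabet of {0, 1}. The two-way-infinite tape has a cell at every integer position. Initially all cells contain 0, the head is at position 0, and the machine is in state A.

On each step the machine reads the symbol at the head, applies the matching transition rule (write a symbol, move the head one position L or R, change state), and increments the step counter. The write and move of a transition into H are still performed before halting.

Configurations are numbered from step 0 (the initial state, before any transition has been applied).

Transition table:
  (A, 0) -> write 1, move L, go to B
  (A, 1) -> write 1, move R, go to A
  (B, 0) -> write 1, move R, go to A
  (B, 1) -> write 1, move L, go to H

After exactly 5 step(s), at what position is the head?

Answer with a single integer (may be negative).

Answer: -1

Derivation:
Step 1: in state A at pos 0, read 0 -> (A,0)->write 1,move L,goto B. Now: state=B, head=-1, tape[-2..1]=0010 (head:  ^)
Step 2: in state B at pos -1, read 0 -> (B,0)->write 1,move R,goto A. Now: state=A, head=0, tape[-2..1]=0110 (head:   ^)
Step 3: in state A at pos 0, read 1 -> (A,1)->write 1,move R,goto A. Now: state=A, head=1, tape[-2..2]=01100 (head:    ^)
Step 4: in state A at pos 1, read 0 -> (A,0)->write 1,move L,goto B. Now: state=B, head=0, tape[-2..2]=01110 (head:   ^)
Step 5: in state B at pos 0, read 1 -> (B,1)->write 1,move L,goto H. Now: state=H, head=-1, tape[-2..2]=01110 (head:  ^)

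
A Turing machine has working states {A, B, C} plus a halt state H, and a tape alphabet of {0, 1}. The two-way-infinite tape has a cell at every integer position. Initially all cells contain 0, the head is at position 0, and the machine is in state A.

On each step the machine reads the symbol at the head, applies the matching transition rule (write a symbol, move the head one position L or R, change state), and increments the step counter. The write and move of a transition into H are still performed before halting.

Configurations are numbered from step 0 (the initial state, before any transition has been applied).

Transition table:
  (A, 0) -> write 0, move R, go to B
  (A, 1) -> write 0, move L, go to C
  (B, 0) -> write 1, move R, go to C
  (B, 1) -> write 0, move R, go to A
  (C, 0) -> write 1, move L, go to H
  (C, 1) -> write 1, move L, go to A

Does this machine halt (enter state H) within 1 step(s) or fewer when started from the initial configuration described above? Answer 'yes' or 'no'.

Step 1: in state A at pos 0, read 0 -> (A,0)->write 0,move R,goto B. Now: state=B, head=1, tape[-1..2]=0000 (head:   ^)
After 1 step(s): state = B (not H) -> not halted within 1 -> no

Answer: no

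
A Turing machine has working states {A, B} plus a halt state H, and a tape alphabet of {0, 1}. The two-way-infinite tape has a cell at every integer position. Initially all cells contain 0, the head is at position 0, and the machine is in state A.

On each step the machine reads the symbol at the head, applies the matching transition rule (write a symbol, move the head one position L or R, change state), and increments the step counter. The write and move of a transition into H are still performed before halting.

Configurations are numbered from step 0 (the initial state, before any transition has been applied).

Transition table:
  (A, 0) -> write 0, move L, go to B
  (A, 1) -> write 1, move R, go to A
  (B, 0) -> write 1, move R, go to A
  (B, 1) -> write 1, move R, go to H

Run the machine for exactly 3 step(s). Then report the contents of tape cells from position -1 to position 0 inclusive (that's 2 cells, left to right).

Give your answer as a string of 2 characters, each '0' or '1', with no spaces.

Step 1: in state A at pos 0, read 0 -> (A,0)->write 0,move L,goto B. Now: state=B, head=-1, tape[-2..1]=0000 (head:  ^)
Step 2: in state B at pos -1, read 0 -> (B,0)->write 1,move R,goto A. Now: state=A, head=0, tape[-2..1]=0100 (head:   ^)
Step 3: in state A at pos 0, read 0 -> (A,0)->write 0,move L,goto B. Now: state=B, head=-1, tape[-2..1]=0100 (head:  ^)

Answer: 10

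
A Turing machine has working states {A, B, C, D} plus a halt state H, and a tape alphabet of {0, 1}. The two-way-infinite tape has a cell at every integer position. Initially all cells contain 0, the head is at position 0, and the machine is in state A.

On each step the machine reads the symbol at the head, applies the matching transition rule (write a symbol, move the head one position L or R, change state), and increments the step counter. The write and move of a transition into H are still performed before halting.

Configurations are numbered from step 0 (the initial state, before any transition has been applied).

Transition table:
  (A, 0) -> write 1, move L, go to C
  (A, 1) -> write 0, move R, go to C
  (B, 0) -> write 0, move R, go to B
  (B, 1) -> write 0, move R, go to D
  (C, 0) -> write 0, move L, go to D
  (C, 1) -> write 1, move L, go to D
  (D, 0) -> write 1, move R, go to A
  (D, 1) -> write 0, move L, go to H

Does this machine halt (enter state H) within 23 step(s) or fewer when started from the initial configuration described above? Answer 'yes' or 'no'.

Answer: yes

Derivation:
Step 1: in state A at pos 0, read 0 -> (A,0)->write 1,move L,goto C. Now: state=C, head=-1, tape[-2..1]=0010 (head:  ^)
Step 2: in state C at pos -1, read 0 -> (C,0)->write 0,move L,goto D. Now: state=D, head=-2, tape[-3..1]=00010 (head:  ^)
Step 3: in state D at pos -2, read 0 -> (D,0)->write 1,move R,goto A. Now: state=A, head=-1, tape[-3..1]=01010 (head:   ^)
Step 4: in state A at pos -1, read 0 -> (A,0)->write 1,move L,goto C. Now: state=C, head=-2, tape[-3..1]=01110 (head:  ^)
Step 5: in state C at pos -2, read 1 -> (C,1)->write 1,move L,goto D. Now: state=D, head=-3, tape[-4..1]=001110 (head:  ^)
Step 6: in state D at pos -3, read 0 -> (D,0)->write 1,move R,goto A. Now: state=A, head=-2, tape[-4..1]=011110 (head:   ^)
Step 7: in state A at pos -2, read 1 -> (A,1)->write 0,move R,goto C. Now: state=C, head=-1, tape[-4..1]=010110 (head:    ^)
Step 8: in state C at pos -1, read 1 -> (C,1)->write 1,move L,goto D. Now: state=D, head=-2, tape[-4..1]=010110 (head:   ^)
Step 9: in state D at pos -2, read 0 -> (D,0)->write 1,move R,goto A. Now: state=A, head=-1, tape[-4..1]=011110 (head:    ^)
Step 10: in state A at pos -1, read 1 -> (A,1)->write 0,move R,goto C. Now: state=C, head=0, tape[-4..1]=011010 (head:     ^)
Step 11: in state C at pos 0, read 1 -> (C,1)->write 1,move L,goto D. Now: state=D, head=-1, tape[-4..1]=011010 (head:    ^)
Step 12: in state D at pos -1, read 0 -> (D,0)->write 1,move R,goto A. Now: state=A, head=0, tape[-4..1]=011110 (head:     ^)
Step 13: in state A at pos 0, read 1 -> (A,1)->write 0,move R,goto C. Now: state=C, head=1, tape[-4..2]=0111000 (head:      ^)
Step 14: in state C at pos 1, read 0 -> (C,0)->write 0,move L,goto D. Now: state=D, head=0, tape[-4..2]=0111000 (head:     ^)
Step 15: in state D at pos 0, read 0 -> (D,0)->write 1,move R,goto A. Now: state=A, head=1, tape[-4..2]=0111100 (head:      ^)
Step 16: in state A at pos 1, read 0 -> (A,0)->write 1,move L,goto C. Now: state=C, head=0, tape[-4..2]=0111110 (head:     ^)
Step 17: in state C at pos 0, read 1 -> (C,1)->write 1,move L,goto D. Now: state=D, head=-1, tape[-4..2]=0111110 (head:    ^)
Step 18: in state D at pos -1, read 1 -> (D,1)->write 0,move L,goto H. Now: state=H, head=-2, tape[-4..2]=0110110 (head:   ^)
State H reached at step 18; 18 <= 23 -> yes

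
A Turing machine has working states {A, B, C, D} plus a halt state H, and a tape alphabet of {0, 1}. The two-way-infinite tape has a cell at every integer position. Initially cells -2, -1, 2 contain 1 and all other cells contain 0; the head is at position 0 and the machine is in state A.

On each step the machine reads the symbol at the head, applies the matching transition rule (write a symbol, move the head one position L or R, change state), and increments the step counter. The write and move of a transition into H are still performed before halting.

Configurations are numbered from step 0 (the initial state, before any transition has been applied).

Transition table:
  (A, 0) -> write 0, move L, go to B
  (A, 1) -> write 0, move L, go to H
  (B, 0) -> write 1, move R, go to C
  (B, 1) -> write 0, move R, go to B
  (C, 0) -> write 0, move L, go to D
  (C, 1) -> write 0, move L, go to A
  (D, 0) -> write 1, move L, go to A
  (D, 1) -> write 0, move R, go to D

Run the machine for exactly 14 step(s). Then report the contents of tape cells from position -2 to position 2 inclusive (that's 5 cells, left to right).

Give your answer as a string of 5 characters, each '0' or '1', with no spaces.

Step 1: in state A at pos 0, read 0 -> (A,0)->write 0,move L,goto B. Now: state=B, head=-1, tape[-3..3]=0110010 (head:   ^)
Step 2: in state B at pos -1, read 1 -> (B,1)->write 0,move R,goto B. Now: state=B, head=0, tape[-3..3]=0100010 (head:    ^)
Step 3: in state B at pos 0, read 0 -> (B,0)->write 1,move R,goto C. Now: state=C, head=1, tape[-3..3]=0101010 (head:     ^)
Step 4: in state C at pos 1, read 0 -> (C,0)->write 0,move L,goto D. Now: state=D, head=0, tape[-3..3]=0101010 (head:    ^)
Step 5: in state D at pos 0, read 1 -> (D,1)->write 0,move R,goto D. Now: state=D, head=1, tape[-3..3]=0100010 (head:     ^)
Step 6: in state D at pos 1, read 0 -> (D,0)->write 1,move L,goto A. Now: state=A, head=0, tape[-3..3]=0100110 (head:    ^)
Step 7: in state A at pos 0, read 0 -> (A,0)->write 0,move L,goto B. Now: state=B, head=-1, tape[-3..3]=0100110 (head:   ^)
Step 8: in state B at pos -1, read 0 -> (B,0)->write 1,move R,goto C. Now: state=C, head=0, tape[-3..3]=0110110 (head:    ^)
Step 9: in state C at pos 0, read 0 -> (C,0)->write 0,move L,goto D. Now: state=D, head=-1, tape[-3..3]=0110110 (head:   ^)
Step 10: in state D at pos -1, read 1 -> (D,1)->write 0,move R,goto D. Now: state=D, head=0, tape[-3..3]=0100110 (head:    ^)
Step 11: in state D at pos 0, read 0 -> (D,0)->write 1,move L,goto A. Now: state=A, head=-1, tape[-3..3]=0101110 (head:   ^)
Step 12: in state A at pos -1, read 0 -> (A,0)->write 0,move L,goto B. Now: state=B, head=-2, tape[-3..3]=0101110 (head:  ^)
Step 13: in state B at pos -2, read 1 -> (B,1)->write 0,move R,goto B. Now: state=B, head=-1, tape[-3..3]=0001110 (head:   ^)
Step 14: in state B at pos -1, read 0 -> (B,0)->write 1,move R,goto C. Now: state=C, head=0, tape[-3..3]=0011110 (head:    ^)

Answer: 01111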